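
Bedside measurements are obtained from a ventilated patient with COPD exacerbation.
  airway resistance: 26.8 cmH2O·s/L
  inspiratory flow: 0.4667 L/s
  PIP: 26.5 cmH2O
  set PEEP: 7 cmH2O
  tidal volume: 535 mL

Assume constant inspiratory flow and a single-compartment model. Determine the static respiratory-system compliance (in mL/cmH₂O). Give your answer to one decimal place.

76.5

Equation of motion (constant flow): PIP = Vt/C + R·V̇ + PEEP.
Vt/C = PIP − R·V̇ − PEEP = 26.5 − 26.8×0.4667 − 7 = 26.5 − 12.508 − 7 = 6.992 cmH2O.
C = Vt / 6.992 = 535 / 6.992 = 76.516 mL/cmH2O.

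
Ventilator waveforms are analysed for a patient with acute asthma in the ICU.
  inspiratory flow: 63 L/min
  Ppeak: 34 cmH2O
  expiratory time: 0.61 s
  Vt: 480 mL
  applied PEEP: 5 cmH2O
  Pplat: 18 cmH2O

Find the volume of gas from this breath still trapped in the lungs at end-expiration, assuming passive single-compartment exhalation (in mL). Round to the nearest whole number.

Flow: 63 L/min ÷ 60 = 1.05 L/s.
R = (PIP − Pplat)/V̇ = (34 − 18) / 1.05 = 16.0/1.05 = 15.238 cmH2O·s/L.
C = Vt/(Pplat − PEEP) = 480.0 / (18 − 5) = 480.0/13.0 = 36.923 mL/cmH2O.
τ = R × C = 15.238 × 0.03692 L/cmH2O = 0.5626 s.
Fraction remaining = e^(−Te/τ) = e^(−0.61/0.5626) = 0.3382.
Trapped volume = 480.0 × 0.3382 = 162.34 mL.

162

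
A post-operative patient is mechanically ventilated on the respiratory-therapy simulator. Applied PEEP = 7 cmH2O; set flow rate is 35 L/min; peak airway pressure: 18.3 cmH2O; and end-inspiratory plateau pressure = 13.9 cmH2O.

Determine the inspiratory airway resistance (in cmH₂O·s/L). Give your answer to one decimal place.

7.5

Flow: 35 L/min ÷ 60 = 0.5833 L/s.
Raw = (PIP − Pplat) / flow = (18.3 − 13.9) / 0.5833 = 4.4 / 0.5833 = 7.543 cmH2O·s/L.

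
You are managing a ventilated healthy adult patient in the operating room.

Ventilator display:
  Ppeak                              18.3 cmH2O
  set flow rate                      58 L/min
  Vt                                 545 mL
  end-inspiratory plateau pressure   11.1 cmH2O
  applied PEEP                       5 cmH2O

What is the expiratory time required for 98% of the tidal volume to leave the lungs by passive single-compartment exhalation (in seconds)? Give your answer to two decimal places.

2.60

Flow: 58 L/min ÷ 60 = 0.9667 L/s.
R = (PIP − Pplat)/V̇ = (18.3 − 11.1) / 0.9667 = 7.2/0.9667 = 7.448 cmH2O·s/L.
C = Vt/(Pplat − PEEP) = 545.0 / (11.1 − 5) = 545.0/6.1 = 89.344 mL/cmH2O.
τ = R × C = 7.448 × 0.08934 L/cmH2O = 0.6654 s.
t = −τ·ln(1 − 0.98) = −0.6654·ln(0.02) = 2.603 s.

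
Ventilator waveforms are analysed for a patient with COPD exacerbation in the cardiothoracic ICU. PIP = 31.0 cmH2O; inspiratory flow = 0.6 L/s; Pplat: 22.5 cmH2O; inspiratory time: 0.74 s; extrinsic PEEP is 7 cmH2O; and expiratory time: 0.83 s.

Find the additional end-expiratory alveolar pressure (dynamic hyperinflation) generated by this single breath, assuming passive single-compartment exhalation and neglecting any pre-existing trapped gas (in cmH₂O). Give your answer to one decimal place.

Vt = flow × Ti = 0.6 L/s × 0.74 s × 1000 mL/L = 444.0 mL.
R = (PIP − Pplat)/V̇ = (31.0 − 22.5) / 0.6 = 8.5/0.6 = 14.167 cmH2O·s/L.
C = Vt/(Pplat − PEEP) = 444.0 / (22.5 − 7) = 444.0/15.5 = 28.645 mL/cmH2O.
τ = R × C = 14.167 × 0.02865 L/cmH2O = 0.4059 s.
Fraction remaining = e^(−Te/τ) = e^(−0.83/0.4059) = 0.1294; trapped volume = 444.0 × 0.1294 = 57.454 mL.
Additional alveolar pressure from trapping ≈ V_trapped / C = 57.454 / 28.645 = 2.006 cmH2O.

2.0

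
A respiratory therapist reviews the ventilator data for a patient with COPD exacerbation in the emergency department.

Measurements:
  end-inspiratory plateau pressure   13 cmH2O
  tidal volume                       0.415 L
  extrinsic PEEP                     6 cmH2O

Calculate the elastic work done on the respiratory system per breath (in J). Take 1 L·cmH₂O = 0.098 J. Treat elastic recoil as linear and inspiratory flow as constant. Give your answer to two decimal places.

0.14

Elastic work ≈ ½ × (Pplat − PEEP) × Vt = 0.5 × (13 − 6) × 0.415 L = 0.5 × 7.0 × 0.415 = 1.453 L·cmH2O.
× 0.098 J/(L·cmH2O) → 0.1424 J.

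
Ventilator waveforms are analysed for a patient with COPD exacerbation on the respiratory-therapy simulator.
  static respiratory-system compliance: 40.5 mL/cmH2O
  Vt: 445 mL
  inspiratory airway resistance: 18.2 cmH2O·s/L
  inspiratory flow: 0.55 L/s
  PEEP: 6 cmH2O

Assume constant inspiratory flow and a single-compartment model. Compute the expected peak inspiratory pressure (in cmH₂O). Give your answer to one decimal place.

Equation of motion (constant flow): PIP = Vt/C + R·V̇ + PEEP.
PIP = 445/40.5 + 18.2×0.55 + 6 = 10.988 + 10.01 + 6 = 26.998 cmH2O.

27.0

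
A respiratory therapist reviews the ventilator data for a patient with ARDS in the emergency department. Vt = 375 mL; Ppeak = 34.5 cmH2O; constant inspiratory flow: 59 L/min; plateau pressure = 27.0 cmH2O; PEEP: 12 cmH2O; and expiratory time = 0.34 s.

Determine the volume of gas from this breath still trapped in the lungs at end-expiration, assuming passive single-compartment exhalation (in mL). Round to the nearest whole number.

63

Flow: 59 L/min ÷ 60 = 0.9833 L/s.
R = (PIP − Pplat)/V̇ = (34.5 − 27.0) / 0.9833 = 7.5/0.9833 = 7.627 cmH2O·s/L.
C = Vt/(Pplat − PEEP) = 375.0 / (27.0 − 12) = 375.0/15.0 = 25.0 mL/cmH2O.
τ = R × C = 7.627 × 0.025 L/cmH2O = 0.1907 s.
Fraction remaining = e^(−Te/τ) = e^(−0.34/0.1907) = 0.1681.
Trapped volume = 375.0 × 0.1681 = 63.038 mL.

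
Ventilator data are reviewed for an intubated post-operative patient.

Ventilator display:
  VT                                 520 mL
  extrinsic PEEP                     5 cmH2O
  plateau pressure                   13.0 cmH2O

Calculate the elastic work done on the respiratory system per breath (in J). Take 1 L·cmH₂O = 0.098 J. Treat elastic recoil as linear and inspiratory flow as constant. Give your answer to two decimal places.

Elastic work ≈ ½ × (Pplat − PEEP) × Vt = 0.5 × (13.0 − 5) × 0.520 L = 0.5 × 8.0 × 0.520 = 2.08 L·cmH2O.
× 0.098 J/(L·cmH2O) → 0.2038 J.

0.20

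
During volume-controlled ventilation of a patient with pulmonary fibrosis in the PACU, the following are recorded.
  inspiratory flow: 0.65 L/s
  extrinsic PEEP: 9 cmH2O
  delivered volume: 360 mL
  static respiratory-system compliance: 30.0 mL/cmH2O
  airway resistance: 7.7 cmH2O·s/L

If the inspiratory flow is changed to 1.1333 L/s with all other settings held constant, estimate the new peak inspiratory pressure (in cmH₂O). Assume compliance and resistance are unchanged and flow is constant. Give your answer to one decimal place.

PIP = Vt/C + R·V̇ + PEEP (constant-flow equation of motion).
Only the resistive term changes: ΔPIP = R × ΔV̇ = 7.7 × (1.1333 − 0.65) = 7.7 × 0.4833 = 3.721 cmH2O.
Original PIP = 360/30.0 + 7.7×0.65 + 9 = 26.005 cmH2O; new PIP = 26.005 + (3.721) = 29.726 cmH2O.

29.7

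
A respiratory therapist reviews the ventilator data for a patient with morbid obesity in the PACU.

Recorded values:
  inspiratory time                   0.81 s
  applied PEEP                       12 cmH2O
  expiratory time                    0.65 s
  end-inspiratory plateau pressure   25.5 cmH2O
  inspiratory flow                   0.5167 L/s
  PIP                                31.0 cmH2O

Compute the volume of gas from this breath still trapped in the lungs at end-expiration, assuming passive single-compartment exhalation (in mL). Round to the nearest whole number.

Vt = flow × Ti = 0.5167 L/s × 0.81 s × 1000 mL/L = 418.53 mL.
R = (PIP − Pplat)/V̇ = (31.0 − 25.5) / 0.5167 = 5.5/0.5167 = 10.644 cmH2O·s/L.
C = Vt/(Pplat − PEEP) = 418.53 / (25.5 − 12) = 418.53/13.5 = 31.002 mL/cmH2O.
τ = R × C = 10.644 × 0.031 L/cmH2O = 0.33 s.
Fraction remaining = e^(−Te/τ) = e^(−0.65/0.33) = 0.1395.
Trapped volume = 418.53 × 0.1395 = 58.385 mL.

58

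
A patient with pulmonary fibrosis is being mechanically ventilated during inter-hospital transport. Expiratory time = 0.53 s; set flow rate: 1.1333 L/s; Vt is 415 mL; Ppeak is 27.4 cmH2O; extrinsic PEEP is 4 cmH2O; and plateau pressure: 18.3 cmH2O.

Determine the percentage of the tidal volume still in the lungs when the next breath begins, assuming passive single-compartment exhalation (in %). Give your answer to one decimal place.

R = (PIP − Pplat)/V̇ = (27.4 − 18.3) / 1.1333 = 9.1/1.1333 = 8.03 cmH2O·s/L.
C = Vt/(Pplat − PEEP) = 415.0 / (18.3 − 4) = 415.0/14.3 = 29.021 mL/cmH2O.
τ = R × C = 8.03 × 0.02902 L/cmH2O = 0.233 s.
Fraction remaining at end-expiration = e^(−Te/τ) = e^(−0.53/0.233) = 0.1028 → 10.28%.

10.3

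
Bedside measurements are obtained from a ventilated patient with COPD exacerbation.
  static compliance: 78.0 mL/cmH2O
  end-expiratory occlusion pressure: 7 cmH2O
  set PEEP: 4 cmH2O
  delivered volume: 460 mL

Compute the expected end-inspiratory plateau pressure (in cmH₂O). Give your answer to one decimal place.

12.9

End-expiratory occlusion gives total PEEP = 7 cmH2O (intrinsic PEEP = 7 − 4 = 3). Use total PEEP for the elastic gradient.
Pplat = PEEPtotal + Vt / Cstat = 7 + 460 / 78.0 = 7 + 5.897 = 12.897 cmH2O.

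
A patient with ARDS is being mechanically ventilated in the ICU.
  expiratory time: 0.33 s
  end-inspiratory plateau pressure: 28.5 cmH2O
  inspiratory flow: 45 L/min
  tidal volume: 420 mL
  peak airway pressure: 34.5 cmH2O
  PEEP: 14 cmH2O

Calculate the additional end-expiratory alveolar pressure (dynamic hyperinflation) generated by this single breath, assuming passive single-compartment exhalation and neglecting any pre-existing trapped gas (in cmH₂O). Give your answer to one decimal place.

Flow: 45 L/min ÷ 60 = 0.75 L/s.
R = (PIP − Pplat)/V̇ = (34.5 − 28.5) / 0.75 = 6.0/0.75 = 8.0 cmH2O·s/L.
C = Vt/(Pplat − PEEP) = 420.0 / (28.5 − 14) = 420.0/14.5 = 28.966 mL/cmH2O.
τ = R × C = 8.0 × 0.02897 L/cmH2O = 0.2318 s.
Fraction remaining = e^(−Te/τ) = e^(−0.33/0.2318) = 0.2408; trapped volume = 420.0 × 0.2408 = 101.14 mL.
Additional alveolar pressure from trapping ≈ V_trapped / C = 101.14 / 28.966 = 3.492 cmH2O.

3.5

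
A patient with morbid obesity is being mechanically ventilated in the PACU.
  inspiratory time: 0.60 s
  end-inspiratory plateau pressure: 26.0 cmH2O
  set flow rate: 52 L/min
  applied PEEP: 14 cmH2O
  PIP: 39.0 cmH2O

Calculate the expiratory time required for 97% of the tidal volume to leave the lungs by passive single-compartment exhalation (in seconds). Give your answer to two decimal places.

2.28

Flow: 52 L/min ÷ 60 = 0.8667 L/s.
Vt = flow × Ti = 0.8667 L/s × 0.60 s × 1000 mL/L = 520.02 mL.
R = (PIP − Pplat)/V̇ = (39.0 − 26.0) / 0.8667 = 13.0/0.8667 = 14.999 cmH2O·s/L.
C = Vt/(Pplat − PEEP) = 520.02 / (26.0 − 14) = 520.02/12.0 = 43.335 mL/cmH2O.
τ = R × C = 14.999 × 0.04334 L/cmH2O = 0.6501 s.
t = −τ·ln(1 − 0.97) = −0.6501·ln(0.03) = 2.28 s.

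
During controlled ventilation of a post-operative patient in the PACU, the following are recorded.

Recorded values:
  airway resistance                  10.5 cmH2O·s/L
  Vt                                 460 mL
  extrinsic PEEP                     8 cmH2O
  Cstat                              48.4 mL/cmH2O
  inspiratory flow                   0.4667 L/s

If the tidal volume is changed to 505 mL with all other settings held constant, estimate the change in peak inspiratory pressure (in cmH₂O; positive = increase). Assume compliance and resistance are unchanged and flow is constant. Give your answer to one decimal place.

0.9

PIP = Vt/C + R·V̇ + PEEP (constant-flow equation of motion).
Only the elastic term changes: ΔPIP = ΔVt / C = (505 − 460) / 48.4 = 0.9298 cmH2O.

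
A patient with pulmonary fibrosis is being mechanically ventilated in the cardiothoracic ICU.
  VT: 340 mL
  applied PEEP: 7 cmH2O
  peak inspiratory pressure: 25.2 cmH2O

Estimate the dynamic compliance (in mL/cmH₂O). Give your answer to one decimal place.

Dynamic compliance = Vt / (PIP − PEEP) = 340 / (25.2 − 7) = 340 / 18.2 = 18.681 mL/cmH2O.

18.7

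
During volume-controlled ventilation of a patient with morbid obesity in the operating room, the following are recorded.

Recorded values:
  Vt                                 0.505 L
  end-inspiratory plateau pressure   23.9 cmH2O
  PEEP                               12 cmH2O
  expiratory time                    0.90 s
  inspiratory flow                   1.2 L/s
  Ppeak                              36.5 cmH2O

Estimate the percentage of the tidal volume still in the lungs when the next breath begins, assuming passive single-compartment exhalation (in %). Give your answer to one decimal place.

R = (PIP − Pplat)/V̇ = (36.5 − 23.9) / 1.2 = 12.6/1.2 = 10.5 cmH2O·s/L.
C = Vt/(Pplat − PEEP) = 505.0 / (23.9 − 12) = 505.0/11.9 = 42.437 mL/cmH2O.
τ = R × C = 10.5 × 0.04244 L/cmH2O = 0.4456 s.
Fraction remaining at end-expiration = e^(−Te/τ) = e^(−0.90/0.4456) = 0.1327 → 13.27%.

13.3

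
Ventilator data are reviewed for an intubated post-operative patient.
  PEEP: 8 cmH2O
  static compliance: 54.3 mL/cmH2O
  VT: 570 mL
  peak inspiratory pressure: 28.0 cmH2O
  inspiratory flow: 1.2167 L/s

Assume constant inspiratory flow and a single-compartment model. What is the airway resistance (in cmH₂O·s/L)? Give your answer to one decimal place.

7.8

Equation of motion (constant flow): PIP = Vt/C + R·V̇ + PEEP.
R·V̇ = PIP − Vt/C − PEEP = 28.0 − 570/54.3 − 8 = 28.0 − 10.497 − 8 = 9.503 cmH2O.
R = 9.503 / 1.2167 = 7.81 cmH2O·s/L.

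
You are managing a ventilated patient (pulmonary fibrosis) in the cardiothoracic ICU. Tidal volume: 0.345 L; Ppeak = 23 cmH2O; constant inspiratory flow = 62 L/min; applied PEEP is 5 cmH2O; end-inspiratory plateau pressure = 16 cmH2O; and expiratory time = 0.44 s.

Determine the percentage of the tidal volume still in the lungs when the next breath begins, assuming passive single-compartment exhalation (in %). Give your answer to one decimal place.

Flow: 62 L/min ÷ 60 = 1.0333 L/s.
R = (PIP − Pplat)/V̇ = (23 − 16) / 1.0333 = 7.0/1.0333 = 6.774 cmH2O·s/L.
C = Vt/(Pplat − PEEP) = 345.0 / (16 − 5) = 345.0/11.0 = 31.364 mL/cmH2O.
τ = R × C = 6.774 × 0.03136 L/cmH2O = 0.2124 s.
Fraction remaining at end-expiration = e^(−Te/τ) = e^(−0.44/0.2124) = 0.126 → 12.6%.

12.6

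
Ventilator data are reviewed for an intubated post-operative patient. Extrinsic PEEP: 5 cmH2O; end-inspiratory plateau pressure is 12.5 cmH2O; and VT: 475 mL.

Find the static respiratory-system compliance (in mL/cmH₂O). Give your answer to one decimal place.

63.3

Cstat = Vt / (Pplat − PEEP) = 475 / (12.5 − 5) = 475 / 7.5 = 63.333 mL/cmH2O.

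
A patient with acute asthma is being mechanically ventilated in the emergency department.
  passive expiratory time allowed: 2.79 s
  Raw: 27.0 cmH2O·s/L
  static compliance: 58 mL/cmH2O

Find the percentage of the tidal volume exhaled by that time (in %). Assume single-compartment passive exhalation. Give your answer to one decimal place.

τ = R × C = 27.0 × 58 mL/cmH2O = 27.0 × 0.058 L/cmH2O = 1.566 s.
Passive exhalation: V(t)/V₀ = e^(−t/τ) = e^(−2.79/1.566) = 0.1684.
Fraction exhaled = 1 − 0.1684 = 0.8316 → 83.16%.

83.2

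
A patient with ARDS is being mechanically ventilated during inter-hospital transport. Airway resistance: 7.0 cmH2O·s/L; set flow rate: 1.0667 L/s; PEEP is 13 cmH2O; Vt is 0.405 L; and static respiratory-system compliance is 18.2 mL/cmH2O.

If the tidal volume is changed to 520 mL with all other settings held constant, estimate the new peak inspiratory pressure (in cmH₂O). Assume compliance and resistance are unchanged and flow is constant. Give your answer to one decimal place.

49.0

PIP = Vt/C + R·V̇ + PEEP (constant-flow equation of motion).
Only the elastic term changes: ΔPIP = ΔVt / C = (520 − 405) / 18.2 = 6.319 cmH2O.
Original PIP = 405/18.2 + 7.0×1.0667 + 13 = 42.72 cmH2O; new PIP = 42.72 + (6.319) = 49.039 cmH2O.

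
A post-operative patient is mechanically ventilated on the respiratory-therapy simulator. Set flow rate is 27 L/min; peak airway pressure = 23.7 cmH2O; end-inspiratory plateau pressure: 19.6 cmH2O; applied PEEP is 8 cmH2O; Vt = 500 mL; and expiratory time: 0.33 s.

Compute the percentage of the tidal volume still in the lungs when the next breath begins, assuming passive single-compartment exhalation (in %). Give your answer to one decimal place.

Flow: 27 L/min ÷ 60 = 0.45 L/s.
R = (PIP − Pplat)/V̇ = (23.7 − 19.6) / 0.45 = 4.1/0.45 = 9.111 cmH2O·s/L.
C = Vt/(Pplat − PEEP) = 500.0 / (19.6 − 8) = 500.0/11.6 = 43.103 mL/cmH2O.
τ = R × C = 9.111 × 0.0431 L/cmH2O = 0.3927 s.
Fraction remaining at end-expiration = e^(−Te/τ) = e^(−0.33/0.3927) = 0.4316 → 43.16%.

43.2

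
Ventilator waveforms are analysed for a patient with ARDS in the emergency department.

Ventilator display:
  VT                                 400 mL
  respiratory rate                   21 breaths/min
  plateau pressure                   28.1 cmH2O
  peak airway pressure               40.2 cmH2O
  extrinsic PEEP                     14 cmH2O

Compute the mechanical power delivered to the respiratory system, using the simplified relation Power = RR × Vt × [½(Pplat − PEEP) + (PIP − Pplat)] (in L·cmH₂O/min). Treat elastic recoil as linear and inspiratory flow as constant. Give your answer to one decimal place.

Per-breath work = Vt × [½(Pplat−PEEP) + (PIP−Pplat)] = 0.400 × [0.5×14.1 + 12.1] = 0.400 × 19.15 = 7.66 L·cmH2O.
Power = 21 × 7.66 = 160.86 L·cmH2O/min.

160.9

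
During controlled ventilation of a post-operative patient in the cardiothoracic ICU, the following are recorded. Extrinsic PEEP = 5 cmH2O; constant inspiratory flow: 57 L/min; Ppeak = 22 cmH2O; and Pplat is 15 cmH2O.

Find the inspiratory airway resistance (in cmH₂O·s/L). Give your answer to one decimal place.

7.4

Flow: 57 L/min ÷ 60 = 0.95 L/s.
Raw = (PIP − Pplat) / flow = (22 − 15) / 0.95 = 7.0 / 0.95 = 7.368 cmH2O·s/L.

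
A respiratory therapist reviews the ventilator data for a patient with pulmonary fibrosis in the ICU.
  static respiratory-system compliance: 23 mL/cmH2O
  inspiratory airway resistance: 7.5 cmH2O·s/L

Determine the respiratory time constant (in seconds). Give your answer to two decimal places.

τ = R × C = 7.5 × 23 mL/cmH2O = 7.5 × 0.023 L/cmH2O = 0.1725 s.

0.17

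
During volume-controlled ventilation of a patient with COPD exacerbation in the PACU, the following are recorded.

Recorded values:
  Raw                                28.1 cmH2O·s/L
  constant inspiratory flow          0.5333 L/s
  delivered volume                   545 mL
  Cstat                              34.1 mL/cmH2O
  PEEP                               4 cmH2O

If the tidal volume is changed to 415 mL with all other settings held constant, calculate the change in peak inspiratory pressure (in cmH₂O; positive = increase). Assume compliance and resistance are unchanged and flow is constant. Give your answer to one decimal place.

-3.8

PIP = Vt/C + R·V̇ + PEEP (constant-flow equation of motion).
Only the elastic term changes: ΔPIP = ΔVt / C = (415 − 545) / 34.1 = -3.812 cmH2O.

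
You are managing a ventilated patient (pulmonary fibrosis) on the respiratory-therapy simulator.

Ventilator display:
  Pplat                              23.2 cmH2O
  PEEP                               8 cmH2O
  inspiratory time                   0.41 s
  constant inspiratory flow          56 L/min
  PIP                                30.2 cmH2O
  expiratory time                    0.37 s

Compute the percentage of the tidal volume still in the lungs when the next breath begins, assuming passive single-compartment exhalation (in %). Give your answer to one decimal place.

14.1

Flow: 56 L/min ÷ 60 = 0.9333 L/s.
Vt = flow × Ti = 0.9333 L/s × 0.41 s × 1000 mL/L = 382.65 mL.
R = (PIP − Pplat)/V̇ = (30.2 − 23.2) / 0.9333 = 7.0/0.9333 = 7.5 cmH2O·s/L.
C = Vt/(Pplat − PEEP) = 382.65 / (23.2 − 8) = 382.65/15.2 = 25.174 mL/cmH2O.
τ = R × C = 7.5 × 0.02517 L/cmH2O = 0.1888 s.
Fraction remaining at end-expiration = e^(−Te/τ) = e^(−0.37/0.1888) = 0.1409 → 14.09%.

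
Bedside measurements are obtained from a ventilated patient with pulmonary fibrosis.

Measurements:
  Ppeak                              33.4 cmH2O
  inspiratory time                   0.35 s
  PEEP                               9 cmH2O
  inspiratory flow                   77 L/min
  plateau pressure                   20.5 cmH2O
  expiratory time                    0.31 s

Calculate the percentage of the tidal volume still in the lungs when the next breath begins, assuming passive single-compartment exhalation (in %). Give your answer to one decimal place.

45.4

Flow: 77 L/min ÷ 60 = 1.2833 L/s.
Vt = flow × Ti = 1.2833 L/s × 0.35 s × 1000 mL/L = 449.16 mL.
R = (PIP − Pplat)/V̇ = (33.4 − 20.5) / 1.2833 = 12.9/1.2833 = 10.052 cmH2O·s/L.
C = Vt/(Pplat − PEEP) = 449.16 / (20.5 − 9) = 449.16/11.5 = 39.057 mL/cmH2O.
τ = R × C = 10.052 × 0.03906 L/cmH2O = 0.3926 s.
Fraction remaining at end-expiration = e^(−Te/τ) = e^(−0.31/0.3926) = 0.454 → 45.4%.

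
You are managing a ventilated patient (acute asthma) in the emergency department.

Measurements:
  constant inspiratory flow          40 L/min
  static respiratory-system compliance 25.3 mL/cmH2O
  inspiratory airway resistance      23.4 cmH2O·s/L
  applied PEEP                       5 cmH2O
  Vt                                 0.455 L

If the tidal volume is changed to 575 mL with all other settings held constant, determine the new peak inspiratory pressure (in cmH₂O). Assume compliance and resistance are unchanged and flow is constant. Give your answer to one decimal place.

43.3

Flow: 40 L/min ÷ 60 = 0.6667 L/s.
PIP = Vt/C + R·V̇ + PEEP (constant-flow equation of motion).
Only the elastic term changes: ΔPIP = ΔVt / C = (575 − 455) / 25.3 = 4.743 cmH2O.
Original PIP = 455/25.3 + 23.4×0.6667 + 5 = 38.585 cmH2O; new PIP = 38.585 + (4.743) = 43.328 cmH2O.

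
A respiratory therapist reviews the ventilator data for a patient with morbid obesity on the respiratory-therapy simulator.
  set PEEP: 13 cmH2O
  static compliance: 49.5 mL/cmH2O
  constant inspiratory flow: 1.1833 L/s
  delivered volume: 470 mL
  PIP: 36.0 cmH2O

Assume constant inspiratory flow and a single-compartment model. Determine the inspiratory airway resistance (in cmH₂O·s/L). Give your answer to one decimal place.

Equation of motion (constant flow): PIP = Vt/C + R·V̇ + PEEP.
R·V̇ = PIP − Vt/C − PEEP = 36.0 − 470/49.5 − 13 = 36.0 − 9.495 − 13 = 13.505 cmH2O.
R = 13.505 / 1.1833 = 11.413 cmH2O·s/L.

11.4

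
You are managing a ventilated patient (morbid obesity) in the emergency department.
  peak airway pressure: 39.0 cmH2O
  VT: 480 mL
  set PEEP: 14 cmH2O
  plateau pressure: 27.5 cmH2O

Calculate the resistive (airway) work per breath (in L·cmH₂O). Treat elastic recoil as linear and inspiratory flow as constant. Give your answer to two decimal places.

5.52

With constant inspiratory flow the resistive pressure is constant at PIP − Pplat = 39.0 − 27.5 = 11.5 cmH2O, so resistive work = 11.5 × 0.480 = 5.52 L·cmH2O.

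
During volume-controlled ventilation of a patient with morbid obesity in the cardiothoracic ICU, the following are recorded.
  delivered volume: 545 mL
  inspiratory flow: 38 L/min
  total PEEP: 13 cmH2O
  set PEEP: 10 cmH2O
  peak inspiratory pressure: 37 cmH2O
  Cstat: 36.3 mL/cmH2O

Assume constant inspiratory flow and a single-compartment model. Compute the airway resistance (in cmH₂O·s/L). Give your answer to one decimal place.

14.2

Flow: 38 L/min ÷ 60 = 0.6333 L/s.
Total PEEP = 13 cmH2O (set 10 + intrinsic 3); this is the baseline alveolar pressure.
Equation of motion (constant flow): PIP = Vt/C + R·V̇ + PEEP.
R·V̇ = PIP − Vt/C − PEEP = 37 − 545/36.3 − 13 = 37 − 15.014 − 13 = 8.986 cmH2O.
R = 8.986 / 0.6333 = 14.189 cmH2O·s/L.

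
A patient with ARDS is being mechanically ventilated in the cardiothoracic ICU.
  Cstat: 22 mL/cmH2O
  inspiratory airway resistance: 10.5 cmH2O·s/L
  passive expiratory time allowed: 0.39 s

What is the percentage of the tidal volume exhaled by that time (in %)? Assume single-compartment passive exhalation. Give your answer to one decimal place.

81.5

τ = R × C = 10.5 × 22 mL/cmH2O = 10.5 × 0.022 L/cmH2O = 0.231 s.
Passive exhalation: V(t)/V₀ = e^(−t/τ) = e^(−0.39/0.231) = 0.1848.
Fraction exhaled = 1 − 0.1848 = 0.8152 → 81.52%.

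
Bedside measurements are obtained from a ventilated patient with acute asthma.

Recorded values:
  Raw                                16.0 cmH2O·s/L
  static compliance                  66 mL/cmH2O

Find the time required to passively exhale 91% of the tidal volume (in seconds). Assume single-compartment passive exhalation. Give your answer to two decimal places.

τ = R × C = 16.0 × 66 mL/cmH2O = 16.0 × 0.066 L/cmH2O = 1.056 s.
Exhaled fraction f = 1 − e^(−t/τ) → t = −τ·ln(1 − f) = −1.056·ln(0.09) = 2.543 s.

2.54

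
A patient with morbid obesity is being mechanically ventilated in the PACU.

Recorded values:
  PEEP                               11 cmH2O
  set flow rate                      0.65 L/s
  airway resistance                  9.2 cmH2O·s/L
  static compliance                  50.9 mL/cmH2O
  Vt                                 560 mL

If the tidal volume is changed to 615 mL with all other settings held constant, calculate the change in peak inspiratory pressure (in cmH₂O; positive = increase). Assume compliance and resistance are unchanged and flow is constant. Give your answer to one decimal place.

PIP = Vt/C + R·V̇ + PEEP (constant-flow equation of motion).
Only the elastic term changes: ΔPIP = ΔVt / C = (615 − 560) / 50.9 = 1.081 cmH2O.

1.1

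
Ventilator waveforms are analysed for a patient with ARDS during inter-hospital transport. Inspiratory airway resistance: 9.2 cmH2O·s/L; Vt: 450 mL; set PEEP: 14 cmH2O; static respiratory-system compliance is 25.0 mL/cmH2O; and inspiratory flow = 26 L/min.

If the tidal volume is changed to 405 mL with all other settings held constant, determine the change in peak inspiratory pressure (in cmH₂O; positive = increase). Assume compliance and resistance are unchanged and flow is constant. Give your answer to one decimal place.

-1.8

PIP = Vt/C + R·V̇ + PEEP (constant-flow equation of motion).
Only the elastic term changes: ΔPIP = ΔVt / C = (405 − 450) / 25.0 = -1.8 cmH2O.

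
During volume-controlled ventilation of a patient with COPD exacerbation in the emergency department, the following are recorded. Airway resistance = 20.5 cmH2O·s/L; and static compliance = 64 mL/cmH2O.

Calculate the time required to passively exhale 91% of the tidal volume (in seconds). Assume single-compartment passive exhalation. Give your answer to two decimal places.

τ = R × C = 20.5 × 64 mL/cmH2O = 20.5 × 0.064 L/cmH2O = 1.312 s.
Exhaled fraction f = 1 − e^(−t/τ) → t = −τ·ln(1 − f) = −1.312·ln(0.09) = 3.159 s.

3.16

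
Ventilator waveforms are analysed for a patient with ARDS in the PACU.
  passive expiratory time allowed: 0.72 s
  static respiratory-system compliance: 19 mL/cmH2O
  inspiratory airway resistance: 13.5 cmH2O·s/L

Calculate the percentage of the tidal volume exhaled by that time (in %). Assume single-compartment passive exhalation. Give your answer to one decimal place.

94.0

τ = R × C = 13.5 × 19 mL/cmH2O = 13.5 × 0.019 L/cmH2O = 0.2565 s.
Passive exhalation: V(t)/V₀ = e^(−t/τ) = e^(−0.72/0.2565) = 0.06038.
Fraction exhaled = 1 − 0.06038 = 0.9396 → 93.96%.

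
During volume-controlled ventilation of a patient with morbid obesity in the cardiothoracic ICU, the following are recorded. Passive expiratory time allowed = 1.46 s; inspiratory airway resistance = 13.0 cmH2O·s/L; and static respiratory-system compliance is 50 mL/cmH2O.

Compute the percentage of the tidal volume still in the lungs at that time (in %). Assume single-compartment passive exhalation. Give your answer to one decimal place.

10.6

τ = R × C = 13.0 × 50 mL/cmH2O = 13.0 × 0.050 L/cmH2O = 0.65 s.
Passive exhalation: V(t)/V₀ = e^(−t/τ) = e^(−1.46/0.65) = 0.1058.
Fraction remaining = 0.1058 → 10.58%.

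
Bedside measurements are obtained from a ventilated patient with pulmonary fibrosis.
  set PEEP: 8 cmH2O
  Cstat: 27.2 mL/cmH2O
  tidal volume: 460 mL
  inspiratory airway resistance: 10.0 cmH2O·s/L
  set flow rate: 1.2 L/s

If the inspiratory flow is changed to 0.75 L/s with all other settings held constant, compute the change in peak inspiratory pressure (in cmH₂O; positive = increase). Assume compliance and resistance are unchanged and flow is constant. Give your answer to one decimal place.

PIP = Vt/C + R·V̇ + PEEP (constant-flow equation of motion).
Only the resistive term changes: ΔPIP = R × ΔV̇ = 10.0 × (0.75 − 1.2) = 10.0 × -0.45 = -4.5 cmH2O.

-4.5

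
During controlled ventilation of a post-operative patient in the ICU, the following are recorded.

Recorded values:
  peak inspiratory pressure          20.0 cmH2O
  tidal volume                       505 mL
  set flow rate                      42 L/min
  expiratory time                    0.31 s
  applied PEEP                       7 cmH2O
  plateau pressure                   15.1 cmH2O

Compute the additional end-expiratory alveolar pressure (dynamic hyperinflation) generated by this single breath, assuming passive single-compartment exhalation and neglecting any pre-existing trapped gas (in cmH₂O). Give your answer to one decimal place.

4.0

Flow: 42 L/min ÷ 60 = 0.7 L/s.
R = (PIP − Pplat)/V̇ = (20.0 − 15.1) / 0.7 = 4.9/0.7 = 7.0 cmH2O·s/L.
C = Vt/(Pplat − PEEP) = 505.0 / (15.1 − 7) = 505.0/8.1 = 62.346 mL/cmH2O.
τ = R × C = 7.0 × 0.06235 L/cmH2O = 0.4365 s.
Fraction remaining = e^(−Te/τ) = e^(−0.31/0.4365) = 0.4915; trapped volume = 505.0 × 0.4915 = 248.21 mL.
Additional alveolar pressure from trapping ≈ V_trapped / C = 248.21 / 62.346 = 3.981 cmH2O.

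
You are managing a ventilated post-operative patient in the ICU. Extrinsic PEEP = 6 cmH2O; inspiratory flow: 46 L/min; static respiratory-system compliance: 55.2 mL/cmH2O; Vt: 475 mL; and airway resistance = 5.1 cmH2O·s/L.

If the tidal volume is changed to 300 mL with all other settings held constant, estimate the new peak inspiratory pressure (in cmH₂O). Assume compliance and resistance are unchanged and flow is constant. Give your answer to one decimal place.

Flow: 46 L/min ÷ 60 = 0.7667 L/s.
PIP = Vt/C + R·V̇ + PEEP (constant-flow equation of motion).
Only the elastic term changes: ΔPIP = ΔVt / C = (300 − 475) / 55.2 = -3.17 cmH2O.
Original PIP = 475/55.2 + 5.1×0.7667 + 6 = 18.515 cmH2O; new PIP = 18.515 + (-3.17) = 15.345 cmH2O.

15.3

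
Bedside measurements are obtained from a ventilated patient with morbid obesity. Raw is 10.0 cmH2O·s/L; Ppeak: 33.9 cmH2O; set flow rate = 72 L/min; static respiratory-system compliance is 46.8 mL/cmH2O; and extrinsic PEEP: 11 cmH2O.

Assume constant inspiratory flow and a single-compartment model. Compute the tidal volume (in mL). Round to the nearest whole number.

510

Flow: 72 L/min ÷ 60 = 1.2 L/s.
Equation of motion (constant flow): PIP = Vt/C + R·V̇ + PEEP.
Vt/C = PIP − R·V̇ − PEEP = 33.9 − 12.0 − 11 = 10.9 cmH2O.
Vt = C × 10.9 = 46.8 × 10.9 = 510.12 mL.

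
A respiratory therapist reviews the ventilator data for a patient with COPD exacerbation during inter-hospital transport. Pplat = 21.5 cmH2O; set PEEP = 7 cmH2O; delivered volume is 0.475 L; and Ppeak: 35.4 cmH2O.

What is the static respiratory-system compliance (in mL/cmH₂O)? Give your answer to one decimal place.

Cstat = Vt / (Pplat − PEEP) = 475 / (21.5 − 7) = 475 / 14.5 = 32.759 mL/cmH2O.

32.8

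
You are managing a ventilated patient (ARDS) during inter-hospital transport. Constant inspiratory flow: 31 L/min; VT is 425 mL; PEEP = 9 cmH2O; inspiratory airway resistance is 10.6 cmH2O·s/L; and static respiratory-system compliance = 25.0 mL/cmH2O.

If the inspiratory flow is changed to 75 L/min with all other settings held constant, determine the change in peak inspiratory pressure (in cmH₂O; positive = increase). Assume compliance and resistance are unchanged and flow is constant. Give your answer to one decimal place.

7.8

Flow: 31 L/min ÷ 60 = 0.5167 L/s.
New flow: 75 L/min ÷ 60 = 1.25 L/s.
PIP = Vt/C + R·V̇ + PEEP (constant-flow equation of motion).
Only the resistive term changes: ΔPIP = R × ΔV̇ = 10.6 × (1.25 − 0.5167) = 10.6 × 0.7333 = 7.773 cmH2O.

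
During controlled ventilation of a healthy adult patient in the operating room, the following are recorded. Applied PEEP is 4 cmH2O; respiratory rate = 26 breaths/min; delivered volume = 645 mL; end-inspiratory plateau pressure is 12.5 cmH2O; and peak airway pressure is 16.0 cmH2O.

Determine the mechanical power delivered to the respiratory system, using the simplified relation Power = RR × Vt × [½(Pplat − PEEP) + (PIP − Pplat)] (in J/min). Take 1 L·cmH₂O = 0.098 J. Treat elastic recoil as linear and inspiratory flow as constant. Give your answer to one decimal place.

12.7

Per-breath work = Vt × [½(Pplat−PEEP) + (PIP−Pplat)] = 0.645 × [0.5×8.5 + 3.5] = 0.645 × 7.75 = 4.999 L·cmH2O.
Power = 26 × 4.999 = 129.97 L·cmH2O/min.
× 0.098 J/(L·cmH2O) → 12.737 J/min.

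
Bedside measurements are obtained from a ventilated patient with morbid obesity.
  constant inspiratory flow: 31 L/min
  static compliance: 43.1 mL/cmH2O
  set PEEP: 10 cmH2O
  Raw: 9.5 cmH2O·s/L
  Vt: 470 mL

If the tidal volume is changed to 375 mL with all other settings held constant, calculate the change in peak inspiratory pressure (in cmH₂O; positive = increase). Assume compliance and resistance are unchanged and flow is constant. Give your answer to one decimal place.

PIP = Vt/C + R·V̇ + PEEP (constant-flow equation of motion).
Only the elastic term changes: ΔPIP = ΔVt / C = (375 − 470) / 43.1 = -2.204 cmH2O.

-2.2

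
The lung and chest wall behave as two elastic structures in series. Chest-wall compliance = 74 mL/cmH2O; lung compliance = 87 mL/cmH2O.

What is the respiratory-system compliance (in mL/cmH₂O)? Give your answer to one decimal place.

Lung and chest wall are elastances in series: 1/Crs = 1/CL + 1/Ccw.
1/Crs = 1/87 + 1/74 = 0.02501.
Crs = 39.984 mL/cmH2O.

40.0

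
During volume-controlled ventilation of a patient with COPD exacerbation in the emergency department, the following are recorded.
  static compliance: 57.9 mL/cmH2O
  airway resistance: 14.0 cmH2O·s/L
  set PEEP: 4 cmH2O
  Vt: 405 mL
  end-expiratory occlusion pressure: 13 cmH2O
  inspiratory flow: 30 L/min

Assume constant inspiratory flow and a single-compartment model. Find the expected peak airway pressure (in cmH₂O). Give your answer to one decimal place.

Flow: 30 L/min ÷ 60 = 0.5 L/s.
Total PEEP = 13 cmH2O (set 4 + intrinsic 9); this is the baseline alveolar pressure.
Equation of motion (constant flow): PIP = Vt/C + R·V̇ + PEEP.
PIP = 405/57.9 + 14.0×0.5 + 13 = 6.995 + 7.0 + 13 = 26.995 cmH2O.

27.0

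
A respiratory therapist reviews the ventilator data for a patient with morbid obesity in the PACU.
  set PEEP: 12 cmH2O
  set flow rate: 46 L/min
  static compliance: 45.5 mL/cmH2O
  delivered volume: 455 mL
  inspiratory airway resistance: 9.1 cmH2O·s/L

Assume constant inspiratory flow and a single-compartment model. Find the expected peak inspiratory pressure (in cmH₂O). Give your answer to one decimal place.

29.0

Flow: 46 L/min ÷ 60 = 0.7667 L/s.
Equation of motion (constant flow): PIP = Vt/C + R·V̇ + PEEP.
PIP = 455/45.5 + 9.1×0.7667 + 12 = 10.0 + 6.977 + 12 = 28.977 cmH2O.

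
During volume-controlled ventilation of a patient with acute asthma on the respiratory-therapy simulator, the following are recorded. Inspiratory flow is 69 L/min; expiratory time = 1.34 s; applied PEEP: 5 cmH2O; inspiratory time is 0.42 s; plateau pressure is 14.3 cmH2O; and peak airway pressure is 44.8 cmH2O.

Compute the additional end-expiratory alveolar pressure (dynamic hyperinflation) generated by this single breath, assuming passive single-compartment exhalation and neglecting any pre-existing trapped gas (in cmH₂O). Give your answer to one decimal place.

3.5

Flow: 69 L/min ÷ 60 = 1.15 L/s.
Vt = flow × Ti = 1.15 L/s × 0.42 s × 1000 mL/L = 483.0 mL.
R = (PIP − Pplat)/V̇ = (44.8 − 14.3) / 1.15 = 30.5/1.15 = 26.522 cmH2O·s/L.
C = Vt/(Pplat − PEEP) = 483.0 / (14.3 − 5) = 483.0/9.3 = 51.935 mL/cmH2O.
τ = R × C = 26.522 × 0.05194 L/cmH2O = 1.378 s.
Fraction remaining = e^(−Te/τ) = e^(−1.34/1.378) = 0.3782; trapped volume = 483.0 × 0.3782 = 182.67 mL.
Additional alveolar pressure from trapping ≈ V_trapped / C = 182.67 / 51.935 = 3.517 cmH2O.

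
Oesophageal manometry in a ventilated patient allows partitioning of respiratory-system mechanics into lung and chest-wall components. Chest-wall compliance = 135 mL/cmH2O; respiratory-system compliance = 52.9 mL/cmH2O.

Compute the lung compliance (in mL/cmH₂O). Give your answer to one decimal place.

1/CL = 1/Crs − 1/Ccw.
1/CL = 1/52.9 − 1/135 = 0.0115.
CL = 86.957 mL/cmH2O.

87.0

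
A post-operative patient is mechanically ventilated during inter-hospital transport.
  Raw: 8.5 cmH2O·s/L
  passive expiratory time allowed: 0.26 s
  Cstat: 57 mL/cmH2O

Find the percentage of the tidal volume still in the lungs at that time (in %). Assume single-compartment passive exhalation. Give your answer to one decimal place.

τ = R × C = 8.5 × 57 mL/cmH2O = 8.5 × 0.057 L/cmH2O = 0.4845 s.
Passive exhalation: V(t)/V₀ = e^(−t/τ) = e^(−0.26/0.4845) = 0.5847.
Fraction remaining = 0.5847 → 58.47%.

58.5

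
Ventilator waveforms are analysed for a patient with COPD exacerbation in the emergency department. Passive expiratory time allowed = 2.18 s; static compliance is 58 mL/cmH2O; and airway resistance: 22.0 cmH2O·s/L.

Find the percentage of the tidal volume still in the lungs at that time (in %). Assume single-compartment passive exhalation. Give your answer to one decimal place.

18.1

τ = R × C = 22.0 × 58 mL/cmH2O = 22.0 × 0.058 L/cmH2O = 1.276 s.
Passive exhalation: V(t)/V₀ = e^(−t/τ) = e^(−2.18/1.276) = 0.1811.
Fraction remaining = 0.1811 → 18.11%.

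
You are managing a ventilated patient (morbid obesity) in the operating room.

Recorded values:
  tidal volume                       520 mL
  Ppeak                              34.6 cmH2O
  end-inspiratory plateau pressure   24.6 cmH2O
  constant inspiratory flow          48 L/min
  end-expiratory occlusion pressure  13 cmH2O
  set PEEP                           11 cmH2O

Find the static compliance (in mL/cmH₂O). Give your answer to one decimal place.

44.8

End-expiratory occlusion gives total PEEP = 13 cmH2O (intrinsic PEEP = 13 − 11 = 2). Use total PEEP for the elastic gradient.
Cstat = Vt / (Pplat − PEEPtotal) = 520 / (24.6 − 13) = 520 / 11.6 = 44.828 mL/cmH2O.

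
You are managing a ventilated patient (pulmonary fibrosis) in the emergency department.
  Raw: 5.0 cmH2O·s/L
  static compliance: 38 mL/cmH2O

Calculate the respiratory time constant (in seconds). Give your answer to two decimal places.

0.19

τ = R × C = 5.0 × 38 mL/cmH2O = 5.0 × 0.038 L/cmH2O = 0.19 s.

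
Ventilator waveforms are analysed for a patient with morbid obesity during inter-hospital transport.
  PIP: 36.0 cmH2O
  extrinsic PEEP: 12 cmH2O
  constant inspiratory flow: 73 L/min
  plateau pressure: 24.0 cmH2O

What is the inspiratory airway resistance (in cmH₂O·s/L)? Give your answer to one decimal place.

Flow: 73 L/min ÷ 60 = 1.2167 L/s.
Raw = (PIP − Pplat) / flow = (36.0 − 24.0) / 1.2167 = 12.0 / 1.2167 = 9.863 cmH2O·s/L.

9.9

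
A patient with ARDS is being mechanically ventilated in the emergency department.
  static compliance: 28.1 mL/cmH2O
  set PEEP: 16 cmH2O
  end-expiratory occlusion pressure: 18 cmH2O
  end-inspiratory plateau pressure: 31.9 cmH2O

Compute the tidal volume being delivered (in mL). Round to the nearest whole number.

391

End-expiratory occlusion gives total PEEP = 18 cmH2O (intrinsic PEEP = 18 − 16 = 2). Use total PEEP for the elastic gradient.
Vt = Cstat × (Pplat − PEEPtotal) = 28.1 × (31.9 − 18) = 28.1 × 13.9 = 390.59 mL.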